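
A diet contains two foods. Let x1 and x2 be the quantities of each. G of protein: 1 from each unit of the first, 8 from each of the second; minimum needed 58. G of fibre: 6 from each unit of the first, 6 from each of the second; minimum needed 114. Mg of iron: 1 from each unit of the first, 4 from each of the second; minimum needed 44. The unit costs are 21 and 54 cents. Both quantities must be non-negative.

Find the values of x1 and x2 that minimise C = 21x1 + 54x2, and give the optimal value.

x1 = 32/3, x2 = 25/3, minimum C = 674

Feasible corners and C = 21x1 + 54x2:
  (0, 19) → C = 1026
  (58, 0) → C = 1218
  (30, 7/2) → C = 819
  (32/3, 25/3) → C = 674
The feasible region is unbounded (it extends along (0, 1), (1, 0)), but C strictly increases along every unbounded feasible direction, so there is no improving ray and the minimum is attained at a vertex.

The optimum lies where 6x1 + 6x2 = 114 and x1 + 4x2 = 44.
Solving simultaneously gives x1 = 32/3, x2 = 25/3.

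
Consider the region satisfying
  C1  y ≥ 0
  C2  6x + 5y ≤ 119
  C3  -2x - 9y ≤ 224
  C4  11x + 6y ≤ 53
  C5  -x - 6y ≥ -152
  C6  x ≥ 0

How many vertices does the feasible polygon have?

Of the 15 pairwise boundary intersections, those satisfying every inequality are:
  (53/11, 0)
  (0, 0)
  (0, 53/6)

3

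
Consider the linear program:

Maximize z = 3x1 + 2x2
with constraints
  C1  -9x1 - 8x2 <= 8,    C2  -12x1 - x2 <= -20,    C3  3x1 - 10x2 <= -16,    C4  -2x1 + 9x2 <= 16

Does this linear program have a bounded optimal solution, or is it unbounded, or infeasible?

bounded optimum

Corner points and z = 3x1 + 2x2:
  (184/123, 84/41) → z = 352/41
  (82/55, 116/55) → z = 478/55
  (16/7, 16/7) → z = 80/7
The feasible region has finitely many vertices and no improving ray; the maximum is 80/7 at (16/7, 16/7).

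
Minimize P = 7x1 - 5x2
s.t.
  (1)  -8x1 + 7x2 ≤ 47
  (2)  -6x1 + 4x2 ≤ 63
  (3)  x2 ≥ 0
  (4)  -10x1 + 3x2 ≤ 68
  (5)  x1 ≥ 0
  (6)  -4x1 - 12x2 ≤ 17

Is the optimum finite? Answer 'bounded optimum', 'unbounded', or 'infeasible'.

bounded optimum

Vertices and P = 7x1 - 5x2:
  (0, 47/7) → P = -235/7
  (0, 0) → P = 0
The feasible region has finitely many vertices and no improving ray; the minimum is -235/7 at (0, 47/7).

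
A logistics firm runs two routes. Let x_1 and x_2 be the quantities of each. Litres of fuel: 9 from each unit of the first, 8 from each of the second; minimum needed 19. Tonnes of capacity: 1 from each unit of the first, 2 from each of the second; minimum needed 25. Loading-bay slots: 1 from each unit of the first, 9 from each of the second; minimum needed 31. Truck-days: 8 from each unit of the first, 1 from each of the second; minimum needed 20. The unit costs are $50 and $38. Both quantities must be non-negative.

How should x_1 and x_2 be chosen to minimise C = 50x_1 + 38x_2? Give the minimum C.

The feasible region is unbounded (it extends along (0, 1), (1, 0)), but C strictly increases along every unbounded feasible direction, so there is no improving ray and the minimum is attained at a vertex.

The optimum lies where x_1 + 2x_2 = 25 and 8x_1 + x_2 = 20.
Solving simultaneously gives x_1 = 1, x_2 = 12.

x_1 = 1, x_2 = 12, minimum C = 506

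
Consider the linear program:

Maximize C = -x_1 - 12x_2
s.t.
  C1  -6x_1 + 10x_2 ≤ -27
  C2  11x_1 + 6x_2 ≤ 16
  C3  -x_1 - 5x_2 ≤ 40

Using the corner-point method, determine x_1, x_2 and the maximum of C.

Feasible corners and C = -x_1 - 12x_2:
  (161/73, -201/146) → C = 1045/73
  (-53/8, -267/40) → C = 3469/40
  (320/49, -456/49) → C = 736/7

The binding constraints are 11x_1 + 6x_2 = 16 and -x_1 - 5x_2 = 40.
Solving simultaneously gives x_1 = 320/49, x_2 = -456/49.

x_1 = 320/49, x_2 = -456/49, maximum C = 736/7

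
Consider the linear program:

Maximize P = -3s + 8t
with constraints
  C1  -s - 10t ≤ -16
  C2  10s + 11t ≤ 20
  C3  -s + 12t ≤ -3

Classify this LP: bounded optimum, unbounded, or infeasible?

The boundaries -s - 10t = -16 and 10s + 11t = 20 meet at (24/89, 140/89), but that point violates -s + 12t ≤ -3. Every candidate vertex is excluded by some other constraint, so the feasible region is empty.

infeasible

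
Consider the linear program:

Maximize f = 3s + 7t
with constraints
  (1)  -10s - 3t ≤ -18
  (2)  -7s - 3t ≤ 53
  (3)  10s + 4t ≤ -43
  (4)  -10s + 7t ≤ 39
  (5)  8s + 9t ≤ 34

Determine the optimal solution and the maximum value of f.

s = 201/10, t = -61, maximum f = -3667/10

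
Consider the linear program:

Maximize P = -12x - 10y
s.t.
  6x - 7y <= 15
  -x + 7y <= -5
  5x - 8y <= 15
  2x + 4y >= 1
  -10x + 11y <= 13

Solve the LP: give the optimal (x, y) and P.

x = 3/2, y = -1/2, maximum P = -13

Corner points and P = -12x - 10y:
  (2, -3/7) → P = -138/7
  (67/38, -12/19) → P = -282/19
  (3/2, -1/2) → P = -13

The binding constraints are -x + 7y = -5 and 2x + 4y = 1.
Solving simultaneously gives x = 3/2, y = -1/2.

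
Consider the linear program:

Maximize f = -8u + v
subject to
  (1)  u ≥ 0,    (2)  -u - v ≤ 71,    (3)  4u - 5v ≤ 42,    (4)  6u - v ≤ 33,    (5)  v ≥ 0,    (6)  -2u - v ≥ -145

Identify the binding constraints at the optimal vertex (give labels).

(1) and (6)

Extreme points and f = -8u + v:
  (0, 0) → f = 0
  (0, 145) → f = 145
  (11/2, 0) → f = -44
  (89/4, 201/2) → f = -155/2

The maximum is at (0, 145). Substituting into each constraint, equality holds for (1) and (6); the remaining constraints have slack.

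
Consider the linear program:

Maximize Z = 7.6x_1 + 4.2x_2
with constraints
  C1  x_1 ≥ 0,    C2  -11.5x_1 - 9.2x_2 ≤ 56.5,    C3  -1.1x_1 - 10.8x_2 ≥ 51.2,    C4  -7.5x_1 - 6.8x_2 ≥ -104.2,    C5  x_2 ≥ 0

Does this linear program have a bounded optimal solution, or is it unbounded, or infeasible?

infeasible

The boundaries x_1 = 0 and -11.5x_1 - 9.2x_2 = 56.5 meet at (0, -565/92), but that point violates x_2 ≥ 0. Every candidate vertex is excluded by some other constraint, so the feasible region is empty.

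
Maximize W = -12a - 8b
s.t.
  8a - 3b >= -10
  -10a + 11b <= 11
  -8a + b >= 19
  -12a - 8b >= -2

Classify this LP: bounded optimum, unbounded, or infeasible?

unbounded

From the feasible point (-47/16, -9/2), moving in the direction (-3, -8) keeps every constraint satisfied while W increases without bound.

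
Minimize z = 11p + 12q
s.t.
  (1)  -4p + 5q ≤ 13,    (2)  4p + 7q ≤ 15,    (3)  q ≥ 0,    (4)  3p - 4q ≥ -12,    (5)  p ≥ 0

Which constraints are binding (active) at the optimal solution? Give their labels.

(3) and (5)

Vertices and z = 11p + 12q:
  (15/4, 0) → z = 165/4
  (0, 15/7) → z = 180/7
  (0, 0) → z = 0

The minimum is at (0, 0). Substituting into each constraint, equality holds for (3) and (5); the remaining constraints have slack.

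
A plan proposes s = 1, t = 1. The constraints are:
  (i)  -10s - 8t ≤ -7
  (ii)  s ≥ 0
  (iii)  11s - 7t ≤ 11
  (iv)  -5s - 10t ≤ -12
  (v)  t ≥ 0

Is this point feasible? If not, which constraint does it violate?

(i): -18 ≤ -7 ✓
(ii): 1 ≥ 0 ✓
(iii): 4 ≤ 11 ✓
(iv): -15 ≤ -12 ✓
(v): 1 ≥ 0 ✓

feasible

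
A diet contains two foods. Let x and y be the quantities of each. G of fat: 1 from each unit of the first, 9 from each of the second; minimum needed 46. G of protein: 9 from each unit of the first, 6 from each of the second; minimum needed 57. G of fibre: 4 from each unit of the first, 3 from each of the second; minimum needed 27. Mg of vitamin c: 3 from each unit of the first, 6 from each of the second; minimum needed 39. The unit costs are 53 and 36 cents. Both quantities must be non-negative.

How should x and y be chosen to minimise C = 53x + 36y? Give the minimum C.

x = 3, y = 5, minimum C = 339

The feasible region is unbounded (it extends along (0, 1), (1, 0)), but C strictly increases along every unbounded feasible direction, so there is no improving ray and the minimum is attained at a vertex.

At the optimal vertex, 9x + 6y = 57 and 4x + 3y = 27.
Solving simultaneously gives x = 3, y = 5.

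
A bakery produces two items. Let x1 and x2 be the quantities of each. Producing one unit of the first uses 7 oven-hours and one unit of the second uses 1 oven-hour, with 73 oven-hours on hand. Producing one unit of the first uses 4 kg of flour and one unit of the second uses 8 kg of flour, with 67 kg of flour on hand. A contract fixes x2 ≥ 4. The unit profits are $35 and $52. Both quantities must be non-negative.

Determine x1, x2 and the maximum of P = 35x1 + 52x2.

Vertices and P = 35x1 + 52x2:
  (0, 67/8) → P = 871/2
  (0, 4) → P = 208
  (35/4, 4) → P = 2057/4

The optimum lies where 4x1 + 8x2 = 67 and x2 = 4.
Solving simultaneously gives x1 = 35/4, x2 = 4.

x1 = 35/4, x2 = 4, maximum P = 2057/4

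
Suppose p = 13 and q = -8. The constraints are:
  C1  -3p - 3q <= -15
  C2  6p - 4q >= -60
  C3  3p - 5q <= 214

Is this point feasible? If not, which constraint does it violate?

C1: -15 ≤ -15 ✓
C2: 110 ≥ -60 ✓
C3: 79 ≤ 214 ✓

feasible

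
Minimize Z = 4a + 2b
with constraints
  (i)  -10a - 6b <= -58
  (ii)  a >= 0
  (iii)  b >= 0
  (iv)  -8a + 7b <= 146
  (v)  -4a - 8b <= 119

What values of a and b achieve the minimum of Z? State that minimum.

Extreme points and Z = 4a + 2b:
  (0, 29/3) → Z = 58/3
  (29/5, 0) → Z = 116/5
  (0, 146/7) → Z = 292/7
The feasible region is unbounded (it extends along (1, 0), (7, 8)), but Z strictly increases along every unbounded feasible direction, so there is no improving ray and the minimum is attained at a vertex.

a = 0, b = 29/3, minimum Z = 58/3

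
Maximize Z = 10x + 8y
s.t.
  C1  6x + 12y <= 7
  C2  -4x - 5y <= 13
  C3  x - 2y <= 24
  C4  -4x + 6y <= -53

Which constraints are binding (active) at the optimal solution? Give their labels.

C1 and C3

Feasible corners and Z = 10x + 8y:
  (151/12, -137/24) → Z = 481/6
  (113/14, -145/42) → Z = 1115/21
  (94/13, -109/13) → Z = 68/13
  (17/4, -6) → Z = -11/2

The maximum is at (151/12, -137/24). Substituting into each constraint, equality holds for C1 and C3; the remaining constraints have slack.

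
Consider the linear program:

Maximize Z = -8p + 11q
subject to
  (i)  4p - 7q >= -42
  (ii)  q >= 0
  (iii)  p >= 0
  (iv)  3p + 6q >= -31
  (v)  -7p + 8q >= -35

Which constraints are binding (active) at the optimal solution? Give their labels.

Vertices and Z = -8p + 11q:
  (0, 6) → Z = 66
  (581/17, 434/17) → Z = 126/17
  (0, 0) → Z = 0
  (5, 0) → Z = -40

The maximum is at (0, 6). Substituting into each constraint, equality holds for (i) and (iii); the remaining constraints have slack.

(i) and (iii)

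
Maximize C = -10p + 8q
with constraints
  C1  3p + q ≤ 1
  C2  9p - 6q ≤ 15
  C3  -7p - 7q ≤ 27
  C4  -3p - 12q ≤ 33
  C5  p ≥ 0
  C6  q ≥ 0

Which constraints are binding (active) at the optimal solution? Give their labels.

C1 and C5

Vertices and C = -10p + 8q:
  (0, 1) → C = 8
  (1/3, 0) → C = -10/3
  (0, 0) → C = 0

The maximum is at (0, 1). Substituting into each constraint, equality holds for C1 and C5; the remaining constraints have slack.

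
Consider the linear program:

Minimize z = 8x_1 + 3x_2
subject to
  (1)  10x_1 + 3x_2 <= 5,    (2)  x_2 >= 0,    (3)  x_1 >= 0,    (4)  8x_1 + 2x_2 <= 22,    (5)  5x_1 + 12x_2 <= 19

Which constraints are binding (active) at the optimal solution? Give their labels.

(2) and (3)

Feasible corners and z = 8x_1 + 3x_2:
  (1/2, 0) → z = 4
  (1/35, 11/7) → z = 173/35
  (0, 0) → z = 0
  (0, 19/12) → z = 19/4

The minimum is at (0, 0). Substituting into each constraint, equality holds for (2) and (3); the remaining constraints have slack.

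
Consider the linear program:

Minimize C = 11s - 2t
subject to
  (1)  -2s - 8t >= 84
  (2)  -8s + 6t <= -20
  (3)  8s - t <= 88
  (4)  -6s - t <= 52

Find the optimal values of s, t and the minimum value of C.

Feasible corners and C = 11s - 2t:
  (-86/19, -178/19) → C = -590/19
  (310/33, -424/33) → C = 4258/33
  (-73/11, -134/11) → C = -535/11
  (18/7, -472/7) → C = 1142/7

s = -73/11, t = -134/11, minimum C = -535/11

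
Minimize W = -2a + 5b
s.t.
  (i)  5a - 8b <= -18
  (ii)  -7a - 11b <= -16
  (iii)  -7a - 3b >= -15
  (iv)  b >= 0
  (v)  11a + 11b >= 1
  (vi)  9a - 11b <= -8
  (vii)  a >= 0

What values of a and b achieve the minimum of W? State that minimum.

At the optimal vertex, 5a - 8b = -18 and a = 0.
Solving simultaneously gives a = 0, b = 9/4.

a = 0, b = 9/4, minimum W = 45/4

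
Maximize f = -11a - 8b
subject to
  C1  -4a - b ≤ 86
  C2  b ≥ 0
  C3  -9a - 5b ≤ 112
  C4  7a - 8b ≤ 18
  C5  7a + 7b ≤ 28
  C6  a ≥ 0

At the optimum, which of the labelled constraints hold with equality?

Vertices and f = -11a - 8b:
  (18/7, 0) → f = -198/7
  (0, 0) → f = 0
  (10/3, 2/3) → f = -42
  (0, 4) → f = -32

The maximum is at (0, 0). Substituting into each constraint, equality holds for C2 and C6; the remaining constraints have slack.

C2 and C6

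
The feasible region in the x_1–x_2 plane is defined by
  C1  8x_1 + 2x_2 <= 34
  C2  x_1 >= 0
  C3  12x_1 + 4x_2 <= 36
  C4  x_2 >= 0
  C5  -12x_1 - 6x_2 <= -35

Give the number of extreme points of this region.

4

Of the 10 pairwise boundary intersections, those satisfying every inequality are:
  (0, 9)
  (0, 35/6)
  (3, 0)
  (35/12, 0)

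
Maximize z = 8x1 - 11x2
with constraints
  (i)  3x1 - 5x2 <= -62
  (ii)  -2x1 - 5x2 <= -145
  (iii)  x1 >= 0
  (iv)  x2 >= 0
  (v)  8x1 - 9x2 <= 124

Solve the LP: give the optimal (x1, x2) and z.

The feasible region is unbounded (it extends along (0, 1), (9, 8)), but z strictly decreases along every unbounded feasible direction, so there is no improving ray and the maximum is attained at a vertex.

At the optimal vertex, 3x1 - 5x2 = -62 and 8x1 - 9x2 = 124.
Solving simultaneously gives x1 = 1178/13, x2 = 868/13.

x1 = 1178/13, x2 = 868/13, maximum z = -124/13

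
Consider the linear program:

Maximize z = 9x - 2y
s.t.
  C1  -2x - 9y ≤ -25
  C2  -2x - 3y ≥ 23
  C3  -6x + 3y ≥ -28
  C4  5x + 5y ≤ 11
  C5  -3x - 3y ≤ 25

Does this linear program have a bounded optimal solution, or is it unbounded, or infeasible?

infeasible

The boundaries -2x - 9y = -25 and -2x - 3y = 23 meet at (-47/2, 8), but that point violates -3x - 3y ≤ 25. Every candidate vertex is excluded by some other constraint, so the feasible region is empty.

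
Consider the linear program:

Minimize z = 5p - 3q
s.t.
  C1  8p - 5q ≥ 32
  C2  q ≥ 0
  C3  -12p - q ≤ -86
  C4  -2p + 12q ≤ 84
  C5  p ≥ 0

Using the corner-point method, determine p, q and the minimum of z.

Vertices and z = 5p - 3q:
  (231/34, 76/17) → z = 699/34
  (402/43, 368/43) → z = 906/43
  (43/6, 0) → z = 215/6
The feasible region is unbounded (it extends along (6, 1), (1, 0)), but z strictly increases along every unbounded feasible direction, so there is no improving ray and the minimum is attained at a vertex.

p = 231/34, q = 76/17, minimum z = 699/34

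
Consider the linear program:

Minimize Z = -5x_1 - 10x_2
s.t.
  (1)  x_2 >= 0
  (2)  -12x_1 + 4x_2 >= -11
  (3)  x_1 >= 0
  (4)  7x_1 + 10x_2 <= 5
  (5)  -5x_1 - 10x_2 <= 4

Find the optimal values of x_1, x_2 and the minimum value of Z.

Vertices and Z = -5x_1 - 10x_2:
  (0, 0) → Z = 0
  (5/7, 0) → Z = -25/7
  (0, 1/2) → Z = -5

x_1 = 0, x_2 = 1/2, minimum Z = -5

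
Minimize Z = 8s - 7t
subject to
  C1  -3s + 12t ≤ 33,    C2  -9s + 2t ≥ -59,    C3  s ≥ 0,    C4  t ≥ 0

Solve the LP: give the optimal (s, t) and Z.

s = 0, t = 11/4, minimum Z = -77/4

Corner points and Z = 8s - 7t:
  (129/17, 79/17) → Z = 479/17
  (0, 11/4) → Z = -77/4
  (59/9, 0) → Z = 472/9
  (0, 0) → Z = 0

At the optimal vertex, -3s + 12t = 33 and s = 0.
Solving simultaneously gives s = 0, t = 11/4.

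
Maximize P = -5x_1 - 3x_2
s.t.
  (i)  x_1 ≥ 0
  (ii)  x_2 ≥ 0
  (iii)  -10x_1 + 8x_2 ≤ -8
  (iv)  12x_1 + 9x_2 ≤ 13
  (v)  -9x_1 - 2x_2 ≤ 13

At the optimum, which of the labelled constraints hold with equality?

Extreme points and P = -5x_1 - 3x_2:
  (4/5, 0) → P = -4
  (13/12, 0) → P = -65/12
  (88/93, 17/93) → P = -491/93

The maximum is at (4/5, 0). Substituting into each constraint, equality holds for (ii) and (iii); the remaining constraints have slack.

(ii) and (iii)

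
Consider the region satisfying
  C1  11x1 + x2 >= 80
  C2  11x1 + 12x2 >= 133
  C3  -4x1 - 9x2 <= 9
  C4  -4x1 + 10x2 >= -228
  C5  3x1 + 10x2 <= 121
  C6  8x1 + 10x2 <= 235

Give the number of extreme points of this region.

6

Intersecting each pair of boundary lines and keeping only the points that satisfy every inequality leaves:
  (827/121, 53/11)
  (679/107, 1091/107)
  (435/17, -631/51)
  (981/38, -237/19)
  (463/12, -221/30)
  (114/5, 263/50)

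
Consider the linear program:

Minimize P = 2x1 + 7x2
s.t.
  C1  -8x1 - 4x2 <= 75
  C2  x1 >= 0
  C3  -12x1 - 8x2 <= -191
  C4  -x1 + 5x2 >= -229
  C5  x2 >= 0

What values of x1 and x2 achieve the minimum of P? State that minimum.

The feasible region is unbounded (it extends along (0, 1), (5, 1)), but P strictly increases along every unbounded feasible direction, so there is no improving ray and the minimum is attained at a vertex.

The binding constraints are -12x1 - 8x2 = -191 and x2 = 0.
Solving simultaneously gives x1 = 191/12, x2 = 0.

x1 = 191/12, x2 = 0, minimum P = 191/6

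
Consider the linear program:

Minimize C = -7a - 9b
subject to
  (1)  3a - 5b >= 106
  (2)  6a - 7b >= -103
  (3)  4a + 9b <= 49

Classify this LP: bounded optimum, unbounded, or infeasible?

From the feasible point (-419/3, -105), moving in the direction (9, -4) keeps every constraint satisfied while C decreases without bound.

unbounded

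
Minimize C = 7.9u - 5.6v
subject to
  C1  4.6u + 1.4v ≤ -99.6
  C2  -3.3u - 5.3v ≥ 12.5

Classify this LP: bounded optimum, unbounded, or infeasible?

From the feasible point (-1963/76, 1043/76), moving in the direction (-5.3, 3.3) keeps every constraint satisfied while C decreases without bound.

unbounded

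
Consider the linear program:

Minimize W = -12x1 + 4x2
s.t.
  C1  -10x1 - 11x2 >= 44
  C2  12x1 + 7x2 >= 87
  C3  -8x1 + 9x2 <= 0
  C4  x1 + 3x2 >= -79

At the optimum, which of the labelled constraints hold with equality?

Corner points and W = -12x1 + 4x2:
  (1265/62, -699/31) → W = -10386/31
  (737/19, -746/19) → W = -11828/19
  (814/29, -1035/29) → W = -13908/29

The minimum is at (737/19, -746/19). Substituting into each constraint, equality holds for C1 and C4; the remaining constraints have slack.

C1 and C4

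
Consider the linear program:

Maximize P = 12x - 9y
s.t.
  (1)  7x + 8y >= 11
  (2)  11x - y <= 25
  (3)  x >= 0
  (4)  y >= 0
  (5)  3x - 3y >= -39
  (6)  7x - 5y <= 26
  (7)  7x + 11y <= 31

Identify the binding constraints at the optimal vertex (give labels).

Extreme points and P = 12x - 9y:
  (0, 11/8) → P = -99/8
  (11/7, 0) → P = 132/7
  (25/11, 0) → P = 300/11
  (153/64, 83/64) → P = 1089/64
  (0, 31/11) → P = -279/11

The maximum is at (25/11, 0). Substituting into each constraint, equality holds for (2) and (4); the remaining constraints have slack.

(2) and (4)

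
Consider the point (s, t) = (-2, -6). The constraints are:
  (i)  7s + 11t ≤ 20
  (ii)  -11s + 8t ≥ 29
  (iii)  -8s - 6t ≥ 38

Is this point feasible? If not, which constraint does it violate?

Constraint (ii): -11s + 8t = -26, which is not ≥ 29. All other constraints are satisfied.

not feasible — violates (ii)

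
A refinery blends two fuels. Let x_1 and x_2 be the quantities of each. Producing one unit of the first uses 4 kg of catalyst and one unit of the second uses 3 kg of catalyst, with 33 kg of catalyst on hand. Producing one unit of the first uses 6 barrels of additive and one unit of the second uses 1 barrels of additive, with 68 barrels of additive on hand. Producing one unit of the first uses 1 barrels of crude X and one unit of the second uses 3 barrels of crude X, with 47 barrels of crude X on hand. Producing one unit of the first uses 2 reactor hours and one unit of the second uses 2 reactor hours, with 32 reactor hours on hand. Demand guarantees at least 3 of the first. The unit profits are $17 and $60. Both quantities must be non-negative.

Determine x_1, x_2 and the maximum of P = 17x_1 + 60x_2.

x_1 = 3, x_2 = 7, maximum P = 471

Feasible corners and P = 17x_1 + 60x_2:
  (33/4, 0) → P = 561/4
  (3, 0) → P = 51
  (3, 7) → P = 471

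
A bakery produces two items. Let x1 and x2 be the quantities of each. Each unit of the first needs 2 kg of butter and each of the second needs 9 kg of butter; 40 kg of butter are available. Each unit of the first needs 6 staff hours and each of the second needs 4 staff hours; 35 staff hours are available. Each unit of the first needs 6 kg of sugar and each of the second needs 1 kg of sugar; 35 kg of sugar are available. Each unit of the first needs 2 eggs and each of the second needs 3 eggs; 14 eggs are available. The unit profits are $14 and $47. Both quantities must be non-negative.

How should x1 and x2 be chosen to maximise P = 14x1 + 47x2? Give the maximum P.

Extreme points and P = 14x1 + 47x2:
  (0, 0) → P = 0
  (0, 40/9) → P = 1880/9
  (35/6, 0) → P = 245/3
  (1/2, 13/3) → P = 632/3
  (49/10, 7/5) → P = 672/5

x1 = 1/2, x2 = 13/3, maximum P = 632/3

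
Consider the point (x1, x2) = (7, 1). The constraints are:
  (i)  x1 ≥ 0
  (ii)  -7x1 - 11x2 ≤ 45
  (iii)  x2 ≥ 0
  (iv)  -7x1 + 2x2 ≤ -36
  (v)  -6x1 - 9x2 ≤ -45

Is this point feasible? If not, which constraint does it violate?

feasible

(i): 7 ≥ 0 ✓
(ii): -60 ≤ 45 ✓
(iii): 1 ≥ 0 ✓
(iv): -47 ≤ -36 ✓
(v): -51 ≤ -45 ✓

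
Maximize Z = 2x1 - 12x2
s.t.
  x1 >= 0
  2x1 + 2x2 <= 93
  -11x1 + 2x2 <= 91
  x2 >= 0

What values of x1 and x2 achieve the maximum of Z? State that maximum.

Corner points and Z = 2x1 - 12x2:
  (0, 91/2) → Z = -546
  (0, 0) → Z = 0
  (2/13, 1205/26) → Z = -7226/13
  (93/2, 0) → Z = 93

x1 = 93/2, x2 = 0, maximum Z = 93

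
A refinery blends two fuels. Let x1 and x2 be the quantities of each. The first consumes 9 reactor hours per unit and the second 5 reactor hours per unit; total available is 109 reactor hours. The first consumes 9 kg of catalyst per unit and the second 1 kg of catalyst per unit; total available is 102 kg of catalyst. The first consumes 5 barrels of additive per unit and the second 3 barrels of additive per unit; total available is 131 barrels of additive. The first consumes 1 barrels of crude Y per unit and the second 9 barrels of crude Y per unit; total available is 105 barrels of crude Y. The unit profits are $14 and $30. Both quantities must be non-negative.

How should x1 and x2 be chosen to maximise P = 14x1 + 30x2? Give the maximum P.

x1 = 6, x2 = 11, maximum P = 414

Feasible corners and P = 14x1 + 30x2:
  (0, 0) → P = 0
  (0, 35/3) → P = 350
  (34/3, 0) → P = 476/3
  (401/36, 7/4) → P = 1876/9
  (6, 11) → P = 414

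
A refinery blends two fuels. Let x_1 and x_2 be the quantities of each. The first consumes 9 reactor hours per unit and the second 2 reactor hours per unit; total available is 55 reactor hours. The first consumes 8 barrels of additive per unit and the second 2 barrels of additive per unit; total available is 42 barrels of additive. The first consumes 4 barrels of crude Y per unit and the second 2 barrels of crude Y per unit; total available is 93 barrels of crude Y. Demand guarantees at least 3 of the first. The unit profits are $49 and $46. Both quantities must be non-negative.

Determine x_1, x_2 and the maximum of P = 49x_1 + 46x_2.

x_1 = 3, x_2 = 9, maximum P = 561

Corner points and P = 49x_1 + 46x_2:
  (21/4, 0) → P = 1029/4
  (3, 0) → P = 147
  (3, 9) → P = 561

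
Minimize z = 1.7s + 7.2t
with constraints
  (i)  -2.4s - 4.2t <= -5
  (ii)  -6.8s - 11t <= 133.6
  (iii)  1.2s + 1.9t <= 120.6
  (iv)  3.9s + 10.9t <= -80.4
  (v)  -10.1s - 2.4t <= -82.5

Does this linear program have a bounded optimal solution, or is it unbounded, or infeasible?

Feasible corners and z = 1.7s + 7.2t:
  (24851/24, -590.5) → z = -597917/240
  (19609/489, -3541/163) → z = -431503/4890
  (48910/189, -6298/63) → z = -264449/945
The feasible region has finitely many vertices and no improving ray; the minimum is -597917/240 at (24851/24, -590.5).

bounded optimum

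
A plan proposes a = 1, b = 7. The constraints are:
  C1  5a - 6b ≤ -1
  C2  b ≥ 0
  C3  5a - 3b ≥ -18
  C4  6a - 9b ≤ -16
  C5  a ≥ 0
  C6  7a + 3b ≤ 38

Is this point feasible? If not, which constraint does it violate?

C1: -37 ≤ -1 ✓
C2: 7 ≥ 0 ✓
C3: -16 ≥ -18 ✓
C4: -57 ≤ -16 ✓
C5: 1 ≥ 0 ✓
C6: 28 ≤ 38 ✓

feasible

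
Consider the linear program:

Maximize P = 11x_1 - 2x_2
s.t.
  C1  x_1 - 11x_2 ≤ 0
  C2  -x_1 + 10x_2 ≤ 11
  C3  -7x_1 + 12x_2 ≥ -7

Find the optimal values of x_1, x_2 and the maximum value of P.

x_1 = 101/29, x_2 = 42/29, maximum P = 1027/29

Corner points and P = 11x_1 - 2x_2:
  (-121, -11) → P = -1309
  (77/65, 7/65) → P = 833/65
  (101/29, 42/29) → P = 1027/29

The binding constraints are -x_1 + 10x_2 = 11 and -7x_1 + 12x_2 = -7.
Solving simultaneously gives x_1 = 101/29, x_2 = 42/29.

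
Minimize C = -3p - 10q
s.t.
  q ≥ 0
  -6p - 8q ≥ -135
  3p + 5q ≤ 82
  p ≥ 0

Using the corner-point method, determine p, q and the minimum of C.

Extreme points and C = -3p - 10q:
  (45/2, 0) → C = -135/2
  (0, 0) → C = 0
  (19/6, 29/2) → C = -309/2
  (0, 82/5) → C = -164

At the optimal vertex, 3p + 5q = 82 and p = 0.
Solving simultaneously gives p = 0, q = 82/5.

p = 0, q = 82/5, minimum C = -164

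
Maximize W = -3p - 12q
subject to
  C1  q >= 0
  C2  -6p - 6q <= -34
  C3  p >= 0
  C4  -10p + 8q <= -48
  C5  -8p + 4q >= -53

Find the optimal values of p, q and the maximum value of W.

p = 17/3, q = 0, maximum W = -17

Corner points and W = -3p - 12q:
  (17/3, 0) → W = -17
  (53/8, 0) → W = -159/8
  (140/27, 13/27) → W = -64/3
  (29/3, 73/12) → W = -102

The binding constraints are q = 0 and -6p - 6q = -34.
Solving simultaneously gives p = 17/3, q = 0.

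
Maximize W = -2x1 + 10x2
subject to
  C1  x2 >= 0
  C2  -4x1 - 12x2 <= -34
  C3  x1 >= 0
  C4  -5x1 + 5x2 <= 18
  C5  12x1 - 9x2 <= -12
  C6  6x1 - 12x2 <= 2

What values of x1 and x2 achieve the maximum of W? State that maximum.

Extreme points and W = -2x1 + 10x2:
  (0, 17/6) → W = 85/3
  (9/10, 38/15) → W = 353/15
  (0, 18/5) → W = 36
  (34/5, 52/5) → W = 452/5

At the optimal vertex, -5x1 + 5x2 = 18 and 12x1 - 9x2 = -12.
Solving simultaneously gives x1 = 34/5, x2 = 52/5.

x1 = 34/5, x2 = 52/5, maximum W = 452/5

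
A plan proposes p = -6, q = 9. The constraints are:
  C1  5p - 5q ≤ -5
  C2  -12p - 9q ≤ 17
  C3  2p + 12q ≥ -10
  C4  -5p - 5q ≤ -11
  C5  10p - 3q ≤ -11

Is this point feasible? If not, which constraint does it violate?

feasible

C1: -75 ≤ -5 ✓
C2: -9 ≤ 17 ✓
C3: 96 ≥ -10 ✓
C4: -15 ≤ -11 ✓
C5: -87 ≤ -11 ✓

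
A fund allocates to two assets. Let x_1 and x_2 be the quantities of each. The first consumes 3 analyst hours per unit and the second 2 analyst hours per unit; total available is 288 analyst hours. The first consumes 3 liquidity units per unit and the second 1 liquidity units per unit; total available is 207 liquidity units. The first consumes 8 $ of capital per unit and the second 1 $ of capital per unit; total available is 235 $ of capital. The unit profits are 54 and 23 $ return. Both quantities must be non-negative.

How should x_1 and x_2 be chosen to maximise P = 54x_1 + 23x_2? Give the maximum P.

x_1 = 14, x_2 = 123, maximum P = 3585

Feasible corners and P = 54x_1 + 23x_2:
  (0, 0) → P = 0
  (0, 144) → P = 3312
  (235/8, 0) → P = 6345/4
  (14, 123) → P = 3585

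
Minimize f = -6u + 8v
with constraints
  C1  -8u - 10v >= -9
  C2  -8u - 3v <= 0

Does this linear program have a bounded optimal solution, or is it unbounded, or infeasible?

From the feasible point (-27/56, 9/7), moving in the direction (10, -8) keeps every constraint satisfied while f decreases without bound.

unbounded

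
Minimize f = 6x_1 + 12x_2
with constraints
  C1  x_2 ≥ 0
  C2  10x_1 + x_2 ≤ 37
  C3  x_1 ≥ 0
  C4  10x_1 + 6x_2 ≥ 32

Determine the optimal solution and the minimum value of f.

x_1 = 16/5, x_2 = 0, minimum f = 96/5

Extreme points and f = 6x_1 + 12x_2:
  (37/10, 0) → f = 111/5
  (16/5, 0) → f = 96/5
  (0, 37) → f = 444
  (0, 16/3) → f = 64

The binding constraints are x_2 = 0 and 10x_1 + 6x_2 = 32.
Solving simultaneously gives x_1 = 16/5, x_2 = 0.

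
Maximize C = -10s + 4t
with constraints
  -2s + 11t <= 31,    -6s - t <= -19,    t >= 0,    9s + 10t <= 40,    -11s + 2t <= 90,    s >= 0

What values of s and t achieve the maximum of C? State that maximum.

Feasible corners and C = -10s + 4t:
  (19/6, 0) → C = -95/3
  (50/17, 23/17) → C = -24
  (40/9, 0) → C = -400/9

s = 50/17, t = 23/17, maximum C = -24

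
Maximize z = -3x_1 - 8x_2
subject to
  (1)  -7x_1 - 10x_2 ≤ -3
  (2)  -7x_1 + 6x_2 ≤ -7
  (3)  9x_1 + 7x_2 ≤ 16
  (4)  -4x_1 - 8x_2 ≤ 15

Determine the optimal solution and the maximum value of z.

The optimum lies where -7x_1 - 10x_2 = -3 and 9x_1 + 7x_2 = 16.
Solving simultaneously gives x_1 = 139/41, x_2 = -85/41.

x_1 = 139/41, x_2 = -85/41, maximum z = 263/41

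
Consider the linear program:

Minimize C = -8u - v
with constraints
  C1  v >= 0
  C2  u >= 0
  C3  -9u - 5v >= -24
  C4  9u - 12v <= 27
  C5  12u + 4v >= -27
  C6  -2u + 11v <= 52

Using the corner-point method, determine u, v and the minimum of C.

u = 8/3, v = 0, minimum C = -64/3

Feasible corners and C = -8u - v:
  (0, 0) → C = 0
  (8/3, 0) → C = -64/3
  (0, 52/11) → C = -52/11
  (4/109, 516/109) → C = -548/109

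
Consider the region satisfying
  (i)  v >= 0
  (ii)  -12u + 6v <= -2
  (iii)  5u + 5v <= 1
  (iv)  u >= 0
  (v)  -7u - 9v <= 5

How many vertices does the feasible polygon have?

Intersecting each pair of boundary lines and keeping only the points that satisfy every inequality leaves:
  (1/6, 0)
  (1/5, 0)
  (8/45, 1/45)

3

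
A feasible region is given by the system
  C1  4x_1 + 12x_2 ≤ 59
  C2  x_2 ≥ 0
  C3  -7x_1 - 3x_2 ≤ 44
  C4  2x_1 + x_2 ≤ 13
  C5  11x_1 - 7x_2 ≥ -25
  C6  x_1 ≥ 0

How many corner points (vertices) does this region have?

5

Of the 15 pairwise boundary intersections, those satisfying every inequality are:
  (97/20, 33/10)
  (113/160, 749/160)
  (13/2, 0)
  (0, 0)
  (0, 25/7)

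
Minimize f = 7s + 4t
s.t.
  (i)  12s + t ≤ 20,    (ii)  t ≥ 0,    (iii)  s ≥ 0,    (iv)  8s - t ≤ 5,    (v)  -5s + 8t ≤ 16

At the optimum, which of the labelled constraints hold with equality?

Vertices and f = 7s + 4t:
  (0, 0) → f = 0
  (5/8, 0) → f = 35/8
  (0, 2) → f = 8
  (56/59, 153/59) → f = 1004/59

The minimum is at (0, 0). Substituting into each constraint, equality holds for (ii) and (iii); the remaining constraints have slack.

(ii) and (iii)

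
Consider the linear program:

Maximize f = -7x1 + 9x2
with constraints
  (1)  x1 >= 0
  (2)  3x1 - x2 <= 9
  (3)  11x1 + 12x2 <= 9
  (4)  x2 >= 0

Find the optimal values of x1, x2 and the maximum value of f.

x1 = 0, x2 = 3/4, maximum f = 27/4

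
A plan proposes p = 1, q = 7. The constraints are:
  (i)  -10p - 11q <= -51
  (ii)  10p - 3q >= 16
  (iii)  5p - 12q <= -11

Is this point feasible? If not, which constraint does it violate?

not feasible — violates (ii)

Constraint (ii): 10p - 3q = -11, which is not ≥ 16. All other constraints are satisfied.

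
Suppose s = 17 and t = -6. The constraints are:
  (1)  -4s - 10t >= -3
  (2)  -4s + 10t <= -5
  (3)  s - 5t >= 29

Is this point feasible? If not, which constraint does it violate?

not feasible — violates (1)

Constraint (1): -4s - 10t = -8, which is not ≥ -3. All other constraints are satisfied.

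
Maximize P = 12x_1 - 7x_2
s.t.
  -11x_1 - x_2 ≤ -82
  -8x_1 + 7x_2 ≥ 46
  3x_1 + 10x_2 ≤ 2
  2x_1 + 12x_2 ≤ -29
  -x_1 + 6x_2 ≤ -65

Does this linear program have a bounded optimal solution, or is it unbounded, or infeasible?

The boundaries -11x_1 - x_2 = -82 and -x_1 + 6x_2 = -65 meet at (557/67, -633/67), but that point violates -8x_1 + 7x_2 ≥ 46. Every candidate vertex is excluded by some other constraint, so the feasible region is empty.

infeasible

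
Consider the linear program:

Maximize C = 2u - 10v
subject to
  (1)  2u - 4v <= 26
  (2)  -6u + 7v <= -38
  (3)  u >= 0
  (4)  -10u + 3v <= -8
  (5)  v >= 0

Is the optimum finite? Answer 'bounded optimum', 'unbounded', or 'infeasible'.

Extreme points and C = 2u - 10v:
  (13, 0) → C = 26
  (19/3, 0) → C = 38/3
The feasible region has finitely many vertices and no improving ray; the maximum is 26 at (13, 0).

bounded optimum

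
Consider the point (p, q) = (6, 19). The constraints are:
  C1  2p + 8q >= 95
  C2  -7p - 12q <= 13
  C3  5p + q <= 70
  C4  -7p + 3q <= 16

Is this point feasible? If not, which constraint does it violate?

feasible

C1: 164 ≥ 95 ✓
C2: -270 ≤ 13 ✓
C3: 49 ≤ 70 ✓
C4: 15 ≤ 16 ✓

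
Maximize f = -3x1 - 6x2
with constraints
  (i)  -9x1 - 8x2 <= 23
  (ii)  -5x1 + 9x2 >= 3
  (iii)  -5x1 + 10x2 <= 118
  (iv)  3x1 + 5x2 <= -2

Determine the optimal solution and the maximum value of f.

Feasible corners and f = -3x1 - 6x2:
  (-21/11, -8/11) → f = 111/11
  (-33/7, 17/7) → f = -3/7
  (-33/52, -1/52) → f = 105/52

x1 = -21/11, x2 = -8/11, maximum f = 111/11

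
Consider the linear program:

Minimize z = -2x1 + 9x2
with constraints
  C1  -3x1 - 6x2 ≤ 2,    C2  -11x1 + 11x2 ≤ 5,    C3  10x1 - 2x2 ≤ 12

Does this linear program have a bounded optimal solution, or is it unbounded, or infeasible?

bounded optimum

Extreme points and z = -2x1 + 9x2:
  (-52/99, -7/99) → z = 41/99
  (34/33, -28/33) → z = -320/33
  (71/44, 91/44) → z = 677/44
The feasible region has finitely many vertices and no improving ray; the minimum is -320/33 at (34/33, -28/33).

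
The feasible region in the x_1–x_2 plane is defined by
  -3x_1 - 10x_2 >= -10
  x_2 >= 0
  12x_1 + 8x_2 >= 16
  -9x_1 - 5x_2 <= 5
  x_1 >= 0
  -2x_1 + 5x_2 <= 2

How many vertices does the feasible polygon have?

The feasible vertices (each the meet of two boundaries and inside every other half-plane) are:
  (10/3, 0)
  (6/7, 26/35)
  (4/3, 0)
  (16/19, 14/19)

4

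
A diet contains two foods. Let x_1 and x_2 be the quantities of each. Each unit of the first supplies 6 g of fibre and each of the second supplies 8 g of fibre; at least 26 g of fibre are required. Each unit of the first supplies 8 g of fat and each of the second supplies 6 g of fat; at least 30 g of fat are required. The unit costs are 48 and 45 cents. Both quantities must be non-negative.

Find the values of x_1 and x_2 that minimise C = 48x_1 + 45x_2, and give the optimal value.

x_1 = 3, x_2 = 1, minimum C = 189

Extreme points and C = 48x_1 + 45x_2:
  (0, 5) → C = 225
  (13/3, 0) → C = 208
  (3, 1) → C = 189
The feasible region is unbounded (it extends along (0, 1), (1, 0)), but C strictly increases along every unbounded feasible direction, so there is no improving ray and the minimum is attained at a vertex.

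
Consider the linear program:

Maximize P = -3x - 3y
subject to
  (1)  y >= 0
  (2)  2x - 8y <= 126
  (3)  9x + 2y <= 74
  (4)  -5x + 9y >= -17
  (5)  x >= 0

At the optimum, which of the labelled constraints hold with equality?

Corner points and P = -3x - 3y:
  (17/5, 0) → P = -51/5
  (0, 0) → P = 0
  (100/13, 31/13) → P = -393/13
  (0, 37) → P = -111

The maximum is at (0, 0). Substituting into each constraint, equality holds for (1) and (5); the remaining constraints have slack.

(1) and (5)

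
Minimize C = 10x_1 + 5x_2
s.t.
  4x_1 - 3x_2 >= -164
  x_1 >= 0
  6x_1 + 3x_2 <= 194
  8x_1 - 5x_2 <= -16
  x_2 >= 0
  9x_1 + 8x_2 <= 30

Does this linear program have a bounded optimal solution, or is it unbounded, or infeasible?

bounded optimum

Corner points and C = 10x_1 + 5x_2:
  (0, 16/5) → C = 16
  (0, 15/4) → C = 75/4
  (22/109, 384/109) → C = 2140/109
The feasible region has finitely many vertices and no improving ray; the minimum is 16 at (0, 16/5).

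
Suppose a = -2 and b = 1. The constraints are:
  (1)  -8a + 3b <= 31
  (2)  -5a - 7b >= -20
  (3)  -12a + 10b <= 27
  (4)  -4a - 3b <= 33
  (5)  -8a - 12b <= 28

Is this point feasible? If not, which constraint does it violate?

not feasible — violates (3)

Constraint (3): -12a + 10b = 34, which is not ≤ 27. All other constraints are satisfied.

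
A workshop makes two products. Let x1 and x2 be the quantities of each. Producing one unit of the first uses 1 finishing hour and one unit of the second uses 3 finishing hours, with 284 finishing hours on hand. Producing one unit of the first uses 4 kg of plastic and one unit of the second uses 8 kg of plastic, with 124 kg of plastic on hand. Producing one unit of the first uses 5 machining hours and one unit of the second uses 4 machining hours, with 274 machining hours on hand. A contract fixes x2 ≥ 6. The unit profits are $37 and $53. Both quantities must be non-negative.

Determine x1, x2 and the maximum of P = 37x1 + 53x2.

x1 = 19, x2 = 6, maximum P = 1021

Vertices and P = 37x1 + 53x2:
  (0, 31/2) → P = 1643/2
  (0, 6) → P = 318
  (19, 6) → P = 1021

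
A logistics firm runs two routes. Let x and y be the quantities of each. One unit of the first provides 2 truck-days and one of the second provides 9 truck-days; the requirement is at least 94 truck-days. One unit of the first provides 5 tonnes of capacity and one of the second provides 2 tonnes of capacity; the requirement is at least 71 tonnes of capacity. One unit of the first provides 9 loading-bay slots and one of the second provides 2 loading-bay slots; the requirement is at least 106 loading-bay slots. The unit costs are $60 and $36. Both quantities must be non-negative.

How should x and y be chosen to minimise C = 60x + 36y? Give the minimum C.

x = 11, y = 8, minimum C = 948

The feasible region is unbounded (it extends along (0, 1), (1, 0)), but C strictly increases along every unbounded feasible direction, so there is no improving ray and the minimum is attained at a vertex.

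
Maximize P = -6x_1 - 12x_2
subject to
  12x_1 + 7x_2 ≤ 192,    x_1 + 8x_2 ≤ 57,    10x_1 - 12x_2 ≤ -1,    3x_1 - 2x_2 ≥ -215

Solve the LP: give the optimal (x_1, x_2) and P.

x_1 = -1289/8, x_2 = -2147/16, maximum P = 2577

Extreme points and P = -6x_1 - 12x_2:
  (169/23, 571/92) → P = -2727/23
  (-803/13, 193/13) → P = 2502/13
  (-1289/8, -2147/16) → P = 2577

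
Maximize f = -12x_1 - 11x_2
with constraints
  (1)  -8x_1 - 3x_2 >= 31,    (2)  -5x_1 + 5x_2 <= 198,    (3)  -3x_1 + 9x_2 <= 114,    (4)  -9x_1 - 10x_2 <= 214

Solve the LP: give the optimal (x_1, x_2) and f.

x_1 = -1022/37, x_2 = 128/37, maximum f = 10856/37

Feasible corners and f = -12x_1 - 11x_2:
  (-23/3, 91/9) → f = -173/9
  (332/53, -1433/53) → f = 11779/53
  (-1022/37, 128/37) → f = 10856/37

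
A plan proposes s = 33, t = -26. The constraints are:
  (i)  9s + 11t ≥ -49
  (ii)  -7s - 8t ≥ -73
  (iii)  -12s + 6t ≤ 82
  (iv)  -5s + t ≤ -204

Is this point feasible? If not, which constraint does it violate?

not feasible — violates (iv)

Constraint (iv): -5s + t = -191, which is not ≤ -204. All other constraints are satisfied.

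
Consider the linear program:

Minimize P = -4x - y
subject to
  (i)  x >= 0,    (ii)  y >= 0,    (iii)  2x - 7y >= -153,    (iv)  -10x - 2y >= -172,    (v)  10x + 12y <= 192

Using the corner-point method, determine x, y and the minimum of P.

x = 84/5, y = 2, minimum P = -346/5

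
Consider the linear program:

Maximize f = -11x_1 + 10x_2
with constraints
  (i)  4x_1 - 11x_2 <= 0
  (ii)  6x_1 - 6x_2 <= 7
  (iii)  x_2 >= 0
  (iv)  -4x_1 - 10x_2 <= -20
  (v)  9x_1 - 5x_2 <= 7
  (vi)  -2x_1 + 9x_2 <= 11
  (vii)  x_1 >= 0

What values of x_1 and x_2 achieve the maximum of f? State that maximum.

x_1 = 5/4, x_2 = 3/2, maximum f = 5/4

Vertices and f = -11x_1 + 10x_2:
  (17/11, 76/55) → f = -35/11
  (5/4, 3/2) → f = 5/4
  (118/71, 113/71) → f = -168/71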